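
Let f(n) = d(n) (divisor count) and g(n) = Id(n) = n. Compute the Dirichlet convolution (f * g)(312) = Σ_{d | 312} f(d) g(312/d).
(d * Id)(312) = 1950

Divisors of 312: [1, 2, 3, 4, 6, 8, 12, 13, 24, 26, 39, 52, 78, 104, 156, 312]. For each d | 312:
  d = 1: d(1) · Id(312/1) = 1 · 312 = 312
  d = 2: d(2) · Id(312/2) = 2 · 156 = 312
  d = 3: d(3) · Id(312/3) = 2 · 104 = 208
  d = 4: d(4) · Id(312/4) = 3 · 78 = 234
  d = 6: d(6) · Id(312/6) = 4 · 52 = 208
  d = 8: d(8) · Id(312/8) = 4 · 39 = 156
  d = 12: d(12) · Id(312/12) = 6 · 26 = 156
  d = 13: d(13) · Id(312/13) = 2 · 24 = 48
  d = 24: d(24) · Id(312/24) = 8 · 13 = 104
  d = 26: d(26) · Id(312/26) = 4 · 12 = 48
  d = 39: d(39) · Id(312/39) = 4 · 8 = 32
  d = 52: d(52) · Id(312/52) = 6 · 6 = 36
  d = 78: d(78) · Id(312/78) = 8 · 4 = 32
  d = 104: d(104) · Id(312/104) = 8 · 3 = 24
  d = 156: d(156) · Id(312/156) = 12 · 2 = 24
  d = 312: d(312) · Id(312/312) = 16 · 1 = 16
Summing: (d * Id)(312) = 312 + 312 + 208 + 234 + 208 + 156 + 156 + 48 + 104 + 48 + 32 + 36 + 32 + 24 + 24 + 16 = 1950.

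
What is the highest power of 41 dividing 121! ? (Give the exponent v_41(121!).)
v_41(121!) = 2

Legendre's formula: v_p(n!) = Σ_{k ≥ 1} ⌊n / p^k⌋. For p = 41, n = 121, the terms are:
  ⌊121/41^1⌋ = ⌊121/41⌋ = 2
(the next term ⌊121/41^2⌋ = 0, terminating the sum). Summing: v_41(121!) = 2 = 2.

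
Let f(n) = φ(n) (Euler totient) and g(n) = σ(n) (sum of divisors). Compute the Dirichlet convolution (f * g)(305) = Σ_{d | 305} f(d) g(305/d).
(φ * σ)(305) = 1220

Divisors of 305: [1, 5, 61, 305]. For each d | 305:
  d = 1: φ(1) · σ(305/1) = 1 · 372 = 372
  d = 5: φ(5) · σ(305/5) = 4 · 62 = 248
  d = 61: φ(61) · σ(305/61) = 60 · 6 = 360
  d = 305: φ(305) · σ(305/305) = 240 · 1 = 240
Summing: (φ * σ)(305) = 372 + 248 + 360 + 240 = 1220.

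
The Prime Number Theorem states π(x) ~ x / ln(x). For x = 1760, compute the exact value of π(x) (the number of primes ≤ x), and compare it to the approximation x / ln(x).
π(1760) = 274;  x/ln(x) ≈ 235.51;  relative error ≈ 14.05%.

Directly count primes up to 1760: π(1760) = 274. The PNT approximation gives 1760/ln(1760) ≈ 1760/7.47307 ≈ 235.51. Relative error (π(x) − x/ln(x)) / π(x) ≈ 14.05%; the approximation is known to undercount slightly (Li(x) is a better estimate).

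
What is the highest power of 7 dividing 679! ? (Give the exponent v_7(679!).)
v_7(679!) = 111

Legendre's formula: v_p(n!) = Σ_{k ≥ 1} ⌊n / p^k⌋. For p = 7, n = 679, the terms are:
  ⌊679/7^1⌋ = ⌊679/7⌋ = 97
  ⌊679/7^2⌋ = ⌊679/49⌋ = 13
  ⌊679/7^3⌋ = ⌊679/343⌋ = 1
(the next term ⌊679/7^4⌋ = 0, terminating the sum). Summing: v_7(679!) = 97 + 13 + 1 = 111.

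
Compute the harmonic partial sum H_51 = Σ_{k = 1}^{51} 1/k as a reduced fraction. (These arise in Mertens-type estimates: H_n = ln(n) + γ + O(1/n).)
H_51 = 14004003155738682347159/3099044504245996706400

Direct summation: H_51 = 1 + 1/2 + ... + 1/51. The least common denominator is lcm(1, ..., 51) = 3099044504245996706400; over this denominator the numerator is 3099044504245996706400 + 1549522252122998353200 + 1033014834748665568800 + 774761126061499176600 + 619808900849199341280 + 516507417374332784400 + 442720643463713815200 + 387380563030749588300 + 344338278249555189600 + 309904450424599670640 + 281731318567817882400 + 258253708687166392200 + 238388038788153592800 + 221360321731856907600 + 206602966949733113760 + 193690281515374794150 + 182296735543882159200 + 172169139124777594800 + 163107605486631405600 + 154952225212299835320 + 147573547821237938400 + 140865659283908941200 + 134741065401999856800 + 129126854343583196100 + 123961780169839868256 + 119194019394076796400 + 114779426083185063200 + 110680160865928453800 + 106863603594689541600 + 103301483474866556880 + 99969177556322474400 + 96845140757687397075 + 93910439522605960800 + 91148367771941079600 + 88544128692742763040 + 86084569562388797400 + 83757959574216127200 + 81553802743315702800 + 79462679596051197600 + 77476112606149917660 + 75586451323073090400 + 73786773910618969200 + 72070802424325504800 + 70432829641954470600 + 68867655649911037920 + 67370532700999928400 + 65937117111616951200 + 64563427171791598050 + 63245806209101973600 + 61980890084919934128 + 60765578514627386400 = 14004003155738682347159, so H_51 = 14004003155738682347159/3099044504245996706400 (already in lowest terms) ≈ 4.51881. (The PNT-adjacent estimate ln(51) + γ ≈ 4.50904 matches within O(1/n).)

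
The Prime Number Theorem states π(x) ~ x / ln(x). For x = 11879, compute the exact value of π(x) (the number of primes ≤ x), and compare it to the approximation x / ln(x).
π(11879) = 1423;  x/ln(x) ≈ 1266.08;  relative error ≈ 11.03%.

Directly count primes up to 11879: π(11879) = 1423. The PNT approximation gives 11879/ln(11879) ≈ 11879/9.38253 ≈ 1266.08. Relative error (π(x) − x/ln(x)) / π(x) ≈ 11.03%; the approximation is known to undercount slightly (Li(x) is a better estimate).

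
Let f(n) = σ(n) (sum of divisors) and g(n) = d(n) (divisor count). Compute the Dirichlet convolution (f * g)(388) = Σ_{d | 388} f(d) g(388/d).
(σ * d)(388) = 1600

Divisors of 388: [1, 2, 4, 97, 194, 388]. For each d | 388:
  d = 1: σ(1) · d(388/1) = 1 · 6 = 6
  d = 2: σ(2) · d(388/2) = 3 · 4 = 12
  d = 4: σ(4) · d(388/4) = 7 · 2 = 14
  d = 97: σ(97) · d(388/97) = 98 · 3 = 294
  d = 194: σ(194) · d(388/194) = 294 · 2 = 588
  d = 388: σ(388) · d(388/388) = 686 · 1 = 686
Summing: (σ * d)(388) = 6 + 12 + 14 + 294 + 588 + 686 = 1600.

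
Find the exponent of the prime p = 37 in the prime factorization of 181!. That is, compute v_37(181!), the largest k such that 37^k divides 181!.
v_37(181!) = 4

Legendre's formula: v_p(n!) = Σ_{k ≥ 1} ⌊n / p^k⌋. For p = 37, n = 181, the terms are:
  ⌊181/37^1⌋ = ⌊181/37⌋ = 4
(the next term ⌊181/37^2⌋ = 0, terminating the sum). Summing: v_37(181!) = 4 = 4.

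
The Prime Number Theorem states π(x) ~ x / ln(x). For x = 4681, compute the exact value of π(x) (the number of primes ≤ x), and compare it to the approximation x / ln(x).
π(4681) = 633;  x/ln(x) ≈ 553.88;  relative error ≈ 12.50%.

Directly count primes up to 4681: π(4681) = 633. The PNT approximation gives 4681/ln(4681) ≈ 4681/8.45127 ≈ 553.88. Relative error (π(x) − x/ln(x)) / π(x) ≈ 12.50%; the approximation is known to undercount slightly (Li(x) is a better estimate).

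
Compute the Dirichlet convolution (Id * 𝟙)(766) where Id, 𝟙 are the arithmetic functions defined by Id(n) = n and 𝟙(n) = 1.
(Id * 𝟙)(766) = 1152

Divisors of 766: [1, 2, 383, 766]. For each d | 766:
  d = 1: Id(1) · 𝟙(766/1) = 1 · 1 = 1
  d = 2: Id(2) · 𝟙(766/2) = 2 · 1 = 2
  d = 383: Id(383) · 𝟙(766/383) = 383 · 1 = 383
  d = 766: Id(766) · 𝟙(766/766) = 766 · 1 = 766
Summing: (Id * 𝟙)(766) = 1 + 2 + 383 + 766 = 1152.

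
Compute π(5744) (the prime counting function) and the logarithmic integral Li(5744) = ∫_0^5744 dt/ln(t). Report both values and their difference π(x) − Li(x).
π(5744) = 756;  Li(5744) ≈ 770.91;  π(x) − Li(x) ≈ -14.91.

Direct count of primes ≤ 5744 gives π(5744) = 756. Numerical evaluation of the logarithmic integral gives Li(5744) ≈ 770.91. The difference π(x) − Li(x) ≈ -14.91 is typically negative for small/moderate x (Li(x) overestimates), though Littlewood's theorem shows this sign changes infinitely often.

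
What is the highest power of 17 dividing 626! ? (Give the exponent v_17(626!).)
v_17(626!) = 38

Legendre's formula: v_p(n!) = Σ_{k ≥ 1} ⌊n / p^k⌋. For p = 17, n = 626, the terms are:
  ⌊626/17^1⌋ = ⌊626/17⌋ = 36
  ⌊626/17^2⌋ = ⌊626/289⌋ = 2
(the next term ⌊626/17^3⌋ = 0, terminating the sum). Summing: v_17(626!) = 36 + 2 = 38.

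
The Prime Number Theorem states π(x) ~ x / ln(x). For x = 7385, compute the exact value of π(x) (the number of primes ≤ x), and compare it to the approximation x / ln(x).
π(7385) = 938;  x/ln(x) ≈ 829.10;  relative error ≈ 11.61%.

Directly count primes up to 7385: π(7385) = 938. The PNT approximation gives 7385/ln(7385) ≈ 7385/8.90721 ≈ 829.10. Relative error (π(x) − x/ln(x)) / π(x) ≈ 11.61%; the approximation is known to undercount slightly (Li(x) is a better estimate).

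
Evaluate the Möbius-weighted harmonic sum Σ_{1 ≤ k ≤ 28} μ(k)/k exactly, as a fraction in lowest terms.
Σ μ(k)/k = 4165258/111546435

Values of μ(k) for 1 ≤ k ≤ 28: μ(1) = 1, μ(2) = -1, μ(3) = -1, μ(5) = -1, μ(6) = 1, μ(7) = -1, μ(10) = 1, μ(11) = -1, μ(13) = -1, μ(14) = 1, μ(15) = 1, μ(17) = -1, μ(19) = -1, μ(21) = 1, μ(22) = 1, μ(23) = -1, μ(26) = 1, with μ = 0 on non-squarefree integers. Summing μ(k)/k for k where μ(k) ≠ 0 gives 4165258/111546435 ≈ 0.0373. (PNT ⟺ this sum → 0 as n → ∞.)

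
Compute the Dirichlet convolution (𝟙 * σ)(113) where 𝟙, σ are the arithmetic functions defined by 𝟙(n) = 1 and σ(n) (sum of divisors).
(𝟙 * σ)(113) = 115

Divisors of 113: [1, 113]. For each d | 113:
  d = 1: 𝟙(1) · σ(113/1) = 1 · 114 = 114
  d = 113: 𝟙(113) · σ(113/113) = 1 · 1 = 1
Summing: (𝟙 * σ)(113) = 114 + 1 = 115.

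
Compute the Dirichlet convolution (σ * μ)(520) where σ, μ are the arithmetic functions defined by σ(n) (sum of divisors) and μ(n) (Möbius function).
(σ * μ)(520) = 520

Divisors of 520: [1, 2, 4, 5, 8, 10, 13, 20, 26, 40, 52, 65, 104, 130, 260, 520]. For each d | 520:
  d = 1: σ(1) · μ(520/1) = 1 · 0 = 0
  d = 2: σ(2) · μ(520/2) = 3 · 0 = 0
  d = 4: σ(4) · μ(520/4) = 7 · -1 = -7
  d = 5: σ(5) · μ(520/5) = 6 · 0 = 0
  d = 8: σ(8) · μ(520/8) = 15 · 1 = 15
  d = 10: σ(10) · μ(520/10) = 18 · 0 = 0
  d = 13: σ(13) · μ(520/13) = 14 · 0 = 0
  d = 20: σ(20) · μ(520/20) = 42 · 1 = 42
  d = 26: σ(26) · μ(520/26) = 42 · 0 = 0
  d = 40: σ(40) · μ(520/40) = 90 · -1 = -90
  d = 52: σ(52) · μ(520/52) = 98 · 1 = 98
  d = 65: σ(65) · μ(520/65) = 84 · 0 = 0
  d = 104: σ(104) · μ(520/104) = 210 · -1 = -210
  d = 130: σ(130) · μ(520/130) = 252 · 0 = 0
  d = 260: σ(260) · μ(520/260) = 588 · -1 = -588
  d = 520: σ(520) · μ(520/520) = 1260 · 1 = 1260
Summing: (σ * μ)(520) = 0 + 0 + -7 + 0 + 15 + 0 + 0 + 42 + 0 + -90 + 98 + 0 + -210 + 0 + -588 + 1260 = 520.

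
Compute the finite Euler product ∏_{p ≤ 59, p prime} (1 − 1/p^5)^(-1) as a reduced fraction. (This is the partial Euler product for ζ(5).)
∏ = 9783623293724966042755527767857913576946767245571173033197003580720982191908567341/9435202489615342986287959538462812822601440308319131731232692023968655443618693120

The primes p ≤ 59 are [2, 3, 5, 7, 11, 13, 17, 19, 23, 29, 31, 37, 41, 43, 47, 53, 59]. For each prime, (1 − 1/p^5)^(-1) = p^5 / (p^5 − 1). The product is (1 − 1/2^5)^(-1), (1 − 1/3^5)^(-1), (1 − 1/5^5)^(-1), (1 − 1/7^5)^(-1), (1 − 1/11^5)^(-1), (1 − 1/13^5)^(-1), (1 − 1/17^5)^(-1), (1 − 1/19^5)^(-1), (1 − 1/23^5)^(-1), (1 − 1/29^5)^(-1), (1 − 1/31^5)^(-1), (1 − 1/37^5)^(-1), (1 − 1/41^5)^(-1), (1 − 1/43^5)^(-1), (1 − 1/47^5)^(-1), (1 − 1/53^5)^(-1), (1 − 1/59^5)^(-1) = ∏ p^5 / (p^5 − 1) = 9783623293724966042755527767857913576946767245571173033197003580720982191908567341/9435202489615342986287959538462812822601440308319131731232692023968655443618693120.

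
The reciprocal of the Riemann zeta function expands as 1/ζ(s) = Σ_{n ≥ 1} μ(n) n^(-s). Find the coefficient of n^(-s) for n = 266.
μ(266) = -1

Factor n = 266 = 2 · 7 · 19. μ(n) = 0 if any exponent ≥ 2 (not squarefree); otherwise μ(n) = (−1)^{ω(n)} where ω(n) is the number of distinct prime factors. Applying: μ(266) = -1.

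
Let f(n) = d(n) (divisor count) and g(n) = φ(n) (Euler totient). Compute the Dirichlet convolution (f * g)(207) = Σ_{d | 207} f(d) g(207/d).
(d * φ)(207) = 312

Divisors of 207: [1, 3, 9, 23, 69, 207]. For each d | 207:
  d = 1: d(1) · φ(207/1) = 1 · 132 = 132
  d = 3: d(3) · φ(207/3) = 2 · 44 = 88
  d = 9: d(9) · φ(207/9) = 3 · 22 = 66
  d = 23: d(23) · φ(207/23) = 2 · 6 = 12
  d = 69: d(69) · φ(207/69) = 4 · 2 = 8
  d = 207: d(207) · φ(207/207) = 6 · 1 = 6
Summing: (d * φ)(207) = 132 + 88 + 66 + 12 + 8 + 6 = 312.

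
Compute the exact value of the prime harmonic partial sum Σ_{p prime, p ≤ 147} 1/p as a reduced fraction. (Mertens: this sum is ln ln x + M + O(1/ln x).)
Σ 1/p = 18825509850919239131453102166593625244431364344421618363/10014646650599190067509233131649940057366334653200433090

π(147) = 34, so the primes ≤ 147 are [2, 3, 5, 7, 11, 13, 17, 19, 23, 29, 31, 37, 41, 43, 47, 53, 59, 61, 67, 71, 73, 79, 83, 89, 97, 101, 103, 107, 109, 113, 127, 131, 137, 139]. Summing 1/p over these primes: 18825509850919239131453102166593625244431364344421618363/10014646650599190067509233131649940057366334653200433090 ≈ 1.8798. Mertens estimate ln ln(147) + 0.2615 ≈ 1.8690.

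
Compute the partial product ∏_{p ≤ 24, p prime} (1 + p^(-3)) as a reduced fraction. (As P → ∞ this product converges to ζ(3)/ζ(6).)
∏ = 16117288424681472/13642976755448975

The primes p ≤ 24 are [2, 3, 5, 7, 11, 13, 17, 19, 23]. For each, (1 + 1/p^3) = (p^3 + 1)/p^3. Multiplying these fractions over p ∈ [2, 3, 5, 7, 11, 13, 17, 19, 23] gives 16117288424681472/13642976755448975. (In the limit P → ∞ this tends to ζ(3)/ζ(6).)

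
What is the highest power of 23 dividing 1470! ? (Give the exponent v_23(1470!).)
v_23(1470!) = 65

Legendre's formula: v_p(n!) = Σ_{k ≥ 1} ⌊n / p^k⌋. For p = 23, n = 1470, the terms are:
  ⌊1470/23^1⌋ = ⌊1470/23⌋ = 63
  ⌊1470/23^2⌋ = ⌊1470/529⌋ = 2
(the next term ⌊1470/23^3⌋ = 0, terminating the sum). Summing: v_23(1470!) = 63 + 2 = 65.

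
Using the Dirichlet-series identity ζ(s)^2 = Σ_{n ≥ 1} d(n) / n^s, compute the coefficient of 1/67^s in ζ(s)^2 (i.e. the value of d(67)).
d(67) = 2

ζ(s)^2 = (Σ 1/m^s)(Σ 1/k^s). The coefficient of 1/n^s in the product is the number of ordered pairs (m, k) with mk = n, which equals d(n). For n = 67, divisors are [1, 67], so d(67) = 2.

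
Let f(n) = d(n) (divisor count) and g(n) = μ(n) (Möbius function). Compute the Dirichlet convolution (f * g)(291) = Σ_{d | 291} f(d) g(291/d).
(d * μ)(291) = 1

Divisors of 291: [1, 3, 97, 291]. For each d | 291:
  d = 1: d(1) · μ(291/1) = 1 · 1 = 1
  d = 3: d(3) · μ(291/3) = 2 · -1 = -2
  d = 97: d(97) · μ(291/97) = 2 · -1 = -2
  d = 291: d(291) · μ(291/291) = 4 · 1 = 4
Summing: (d * μ)(291) = 1 + -2 + -2 + 4 = 1.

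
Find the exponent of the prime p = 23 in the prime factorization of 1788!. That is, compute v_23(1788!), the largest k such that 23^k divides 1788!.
v_23(1788!) = 80

Legendre's formula: v_p(n!) = Σ_{k ≥ 1} ⌊n / p^k⌋. For p = 23, n = 1788, the terms are:
  ⌊1788/23^1⌋ = ⌊1788/23⌋ = 77
  ⌊1788/23^2⌋ = ⌊1788/529⌋ = 3
(the next term ⌊1788/23^3⌋ = 0, terminating the sum). Summing: v_23(1788!) = 77 + 3 = 80.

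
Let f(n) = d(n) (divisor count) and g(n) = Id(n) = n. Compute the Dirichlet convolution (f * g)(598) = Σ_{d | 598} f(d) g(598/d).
(d * Id)(598) = 1500

Divisors of 598: [1, 2, 13, 23, 26, 46, 299, 598]. For each d | 598:
  d = 1: d(1) · Id(598/1) = 1 · 598 = 598
  d = 2: d(2) · Id(598/2) = 2 · 299 = 598
  d = 13: d(13) · Id(598/13) = 2 · 46 = 92
  d = 23: d(23) · Id(598/23) = 2 · 26 = 52
  d = 26: d(26) · Id(598/26) = 4 · 23 = 92
  d = 46: d(46) · Id(598/46) = 4 · 13 = 52
  d = 299: d(299) · Id(598/299) = 4 · 2 = 8
  d = 598: d(598) · Id(598/598) = 8 · 1 = 8
Summing: (d * Id)(598) = 598 + 598 + 92 + 52 + 92 + 52 + 8 + 8 = 1500.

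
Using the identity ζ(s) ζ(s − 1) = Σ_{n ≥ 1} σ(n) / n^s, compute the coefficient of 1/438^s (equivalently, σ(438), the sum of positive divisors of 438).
σ(438) = 888

In the product (Σ m^0/m^s)(Σ k / k^s) = Σ (Σ_{d | n} d) / n^s, the coefficient of 1/n^s is σ(n) = Σ_{d | n} d. For n = 438, divisors are [1, 2, 3, 6, 73, 146, 219, 438]; summing: σ(438) = 888.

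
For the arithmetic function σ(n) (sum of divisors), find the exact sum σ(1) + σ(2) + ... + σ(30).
Σ_{n ≤ 30} σ(n) = 762

Compute σ(n) for each 1 ≤ n ≤ 30: σ(1) = 1, σ(2) = 3, σ(3) = 4, σ(4) = 7, σ(5) = 6, σ(6) = 12, σ(7) = 8, σ(8) = 15, σ(9) = 13, σ(10) = 18, σ(11) = 12, σ(12) = 28, σ(13) = 14, σ(14) = 24, σ(15) = 24, σ(16) = 31, σ(17) = 18, σ(18) = 39, σ(19) = 20, σ(20) = 42, σ(21) = 32, σ(22) = 36, σ(23) = 24, σ(24) = 60, σ(25) = 31, σ(26) = 42, σ(27) = 40, σ(28) = 56, σ(29) = 30, σ(30) = 72. Summing all 30 values: 762. (Average order: Σ_{n ≤ x} σ(n) ~ (π²/12) x². For x = 30, (π²/12)·30² ≈ 740.22.)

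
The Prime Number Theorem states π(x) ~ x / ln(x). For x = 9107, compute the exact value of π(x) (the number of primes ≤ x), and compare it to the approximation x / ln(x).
π(9107) = 1129;  x/ln(x) ≈ 998.93;  relative error ≈ 11.52%.

Directly count primes up to 9107: π(9107) = 1129. The PNT approximation gives 9107/ln(9107) ≈ 9107/9.11680 ≈ 998.93. Relative error (π(x) − x/ln(x)) / π(x) ≈ 11.52%; the approximation is known to undercount slightly (Li(x) is a better estimate).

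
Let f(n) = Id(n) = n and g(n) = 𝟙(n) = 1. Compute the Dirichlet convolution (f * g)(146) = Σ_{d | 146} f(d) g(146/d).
(Id * 𝟙)(146) = 222

Divisors of 146: [1, 2, 73, 146]. For each d | 146:
  d = 1: Id(1) · 𝟙(146/1) = 1 · 1 = 1
  d = 2: Id(2) · 𝟙(146/2) = 2 · 1 = 2
  d = 73: Id(73) · 𝟙(146/73) = 73 · 1 = 73
  d = 146: Id(146) · 𝟙(146/146) = 146 · 1 = 146
Summing: (Id * 𝟙)(146) = 1 + 2 + 73 + 146 = 222.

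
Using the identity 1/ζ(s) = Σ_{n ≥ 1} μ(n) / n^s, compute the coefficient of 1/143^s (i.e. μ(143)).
μ(143) = 1

Factor n = 143 = 11 · 13. μ(n) = 0 if any exponent ≥ 2 (not squarefree); otherwise μ(n) = (−1)^{ω(n)} where ω(n) is the number of distinct prime factors. Applying: μ(143) = 1.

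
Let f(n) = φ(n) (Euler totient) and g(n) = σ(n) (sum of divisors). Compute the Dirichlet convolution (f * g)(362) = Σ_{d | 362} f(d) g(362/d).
(φ * σ)(362) = 1448

Divisors of 362: [1, 2, 181, 362]. For each d | 362:
  d = 1: φ(1) · σ(362/1) = 1 · 546 = 546
  d = 2: φ(2) · σ(362/2) = 1 · 182 = 182
  d = 181: φ(181) · σ(362/181) = 180 · 3 = 540
  d = 362: φ(362) · σ(362/362) = 180 · 1 = 180
Summing: (φ * σ)(362) = 546 + 182 + 540 + 180 = 1448.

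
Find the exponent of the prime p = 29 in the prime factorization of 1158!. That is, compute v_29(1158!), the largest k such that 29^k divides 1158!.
v_29(1158!) = 40

Legendre's formula: v_p(n!) = Σ_{k ≥ 1} ⌊n / p^k⌋. For p = 29, n = 1158, the terms are:
  ⌊1158/29^1⌋ = ⌊1158/29⌋ = 39
  ⌊1158/29^2⌋ = ⌊1158/841⌋ = 1
(the next term ⌊1158/29^3⌋ = 0, terminating the sum). Summing: v_29(1158!) = 39 + 1 = 40.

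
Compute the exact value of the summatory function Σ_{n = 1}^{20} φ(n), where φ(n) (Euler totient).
Σ_{n ≤ 20} φ(n) = 128

Compute φ(n) for each 1 ≤ n ≤ 20: φ(1) = 1, φ(2) = 1, φ(3) = 2, φ(4) = 2, φ(5) = 4, φ(6) = 2, φ(7) = 6, φ(8) = 4, φ(9) = 6, φ(10) = 4, φ(11) = 10, φ(12) = 4, φ(13) = 12, φ(14) = 6, φ(15) = 8, φ(16) = 8, φ(17) = 16, φ(18) = 6, φ(19) = 18, φ(20) = 8. Summing all 20 values: 128. (Average order: Σ_{n ≤ x} φ(n) ~ (3/π²) x². For x = 20, (3/π²)·20² ≈ 121.59.)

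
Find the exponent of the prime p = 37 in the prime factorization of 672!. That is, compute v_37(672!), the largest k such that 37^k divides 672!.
v_37(672!) = 18

Legendre's formula: v_p(n!) = Σ_{k ≥ 1} ⌊n / p^k⌋. For p = 37, n = 672, the terms are:
  ⌊672/37^1⌋ = ⌊672/37⌋ = 18
(the next term ⌊672/37^2⌋ = 0, terminating the sum). Summing: v_37(672!) = 18 = 18.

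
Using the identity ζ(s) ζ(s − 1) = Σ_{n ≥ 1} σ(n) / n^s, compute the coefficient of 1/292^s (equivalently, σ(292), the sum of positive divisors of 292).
σ(292) = 518

In the product (Σ m^0/m^s)(Σ k / k^s) = Σ (Σ_{d | n} d) / n^s, the coefficient of 1/n^s is σ(n) = Σ_{d | n} d. For n = 292, divisors are [1, 2, 4, 73, 146, 292]; summing: σ(292) = 518.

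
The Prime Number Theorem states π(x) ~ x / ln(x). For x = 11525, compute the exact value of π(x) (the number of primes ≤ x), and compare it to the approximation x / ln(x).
π(11525) = 1389;  x/ln(x) ≈ 1232.32;  relative error ≈ 11.28%.

Directly count primes up to 11525: π(11525) = 1389. The PNT approximation gives 11525/ln(11525) ≈ 11525/9.35227 ≈ 1232.32. Relative error (π(x) − x/ln(x)) / π(x) ≈ 11.28%; the approximation is known to undercount slightly (Li(x) is a better estimate).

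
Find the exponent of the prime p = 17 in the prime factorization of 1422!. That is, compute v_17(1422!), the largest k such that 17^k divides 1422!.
v_17(1422!) = 87

Legendre's formula: v_p(n!) = Σ_{k ≥ 1} ⌊n / p^k⌋. For p = 17, n = 1422, the terms are:
  ⌊1422/17^1⌋ = ⌊1422/17⌋ = 83
  ⌊1422/17^2⌋ = ⌊1422/289⌋ = 4
(the next term ⌊1422/17^3⌋ = 0, terminating the sum). Summing: v_17(1422!) = 83 + 4 = 87.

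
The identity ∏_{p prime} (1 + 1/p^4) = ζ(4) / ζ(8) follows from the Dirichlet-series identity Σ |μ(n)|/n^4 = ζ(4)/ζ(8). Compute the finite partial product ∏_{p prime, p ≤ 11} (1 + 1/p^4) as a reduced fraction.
∏ = 1918185173881/1779622700625

The primes p ≤ 11 are [2, 3, 5, 7, 11]. For each, (1 + 1/p^4) = (p^4 + 1)/p^4. Multiplying these fractions over p ∈ [2, 3, 5, 7, 11] gives 1918185173881/1779622700625. (In the limit P → ∞ this tends to ζ(4)/ζ(8).)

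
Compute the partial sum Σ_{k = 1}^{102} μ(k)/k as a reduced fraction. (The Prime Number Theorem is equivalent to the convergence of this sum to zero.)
Σ μ(k)/k = 2660830183286759736179348593747906673/232862364358497360900063316880507363070

Values of μ(k) for 1 ≤ k ≤ 102: μ(1) = 1, μ(2) = -1, μ(3) = -1, μ(5) = -1, μ(6) = 1, μ(7) = -1, μ(10) = 1, μ(11) = -1, μ(13) = -1, μ(14) = 1, μ(15) = 1, μ(17) = -1, μ(19) = -1, μ(21) = 1, μ(22) = 1, μ(23) = -1, μ(26) = 1, μ(29) = -1, μ(30) = -1, μ(31) = -1, μ(33) = 1, μ(34) = 1, μ(35) = 1, μ(37) = -1, μ(38) = 1, μ(39) = 1, μ(41) = -1, μ(42) = -1, μ(43) = -1, μ(46) = 1, μ(47) = -1, μ(51) = 1, μ(53) = -1, μ(55) = 1, μ(57) = 1, μ(58) = 1, μ(59) = -1, μ(61) = -1, μ(62) = 1, μ(65) = 1, μ(66) = -1, μ(67) = -1, μ(69) = 1, μ(70) = -1, μ(71) = -1, μ(73) = -1, μ(74) = 1, μ(77) = 1, μ(78) = -1, μ(79) = -1, μ(82) = 1, μ(83) = -1, μ(85) = 1, μ(86) = 1, μ(87) = 1, μ(89) = -1, μ(91) = 1, μ(93) = 1, μ(94) = 1, μ(95) = 1, μ(97) = -1, μ(101) = -1, μ(102) = -1, with μ = 0 on non-squarefree integers. Summing μ(k)/k for k where μ(k) ≠ 0 gives 2660830183286759736179348593747906673/232862364358497360900063316880507363070 ≈ 0.0114. (PNT ⟺ this sum → 0 as n → ∞.)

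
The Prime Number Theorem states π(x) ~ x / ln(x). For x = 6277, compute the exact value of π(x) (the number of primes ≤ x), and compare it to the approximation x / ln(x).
π(6277) = 817;  x/ln(x) ≈ 717.81;  relative error ≈ 12.14%.

Directly count primes up to 6277: π(6277) = 817. The PNT approximation gives 6277/ln(6277) ≈ 6277/8.74465 ≈ 717.81. Relative error (π(x) − x/ln(x)) / π(x) ≈ 12.14%; the approximation is known to undercount slightly (Li(x) is a better estimate).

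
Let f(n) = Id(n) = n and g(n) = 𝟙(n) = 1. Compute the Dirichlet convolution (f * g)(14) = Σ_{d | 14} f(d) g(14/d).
(Id * 𝟙)(14) = 24

Divisors of 14: [1, 2, 7, 14]. For each d | 14:
  d = 1: Id(1) · 𝟙(14/1) = 1 · 1 = 1
  d = 2: Id(2) · 𝟙(14/2) = 2 · 1 = 2
  d = 7: Id(7) · 𝟙(14/7) = 7 · 1 = 7
  d = 14: Id(14) · 𝟙(14/14) = 14 · 1 = 14
Summing: (Id * 𝟙)(14) = 1 + 2 + 7 + 14 = 24.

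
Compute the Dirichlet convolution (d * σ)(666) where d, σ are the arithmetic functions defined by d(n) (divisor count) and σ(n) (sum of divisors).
(d * σ)(666) = 4800

Divisors of 666: [1, 2, 3, 6, 9, 18, 37, 74, 111, 222, 333, 666]. For each d | 666:
  d = 1: d(1) · σ(666/1) = 1 · 1482 = 1482
  d = 2: d(2) · σ(666/2) = 2 · 494 = 988
  d = 3: d(3) · σ(666/3) = 2 · 456 = 912
  d = 6: d(6) · σ(666/6) = 4 · 152 = 608
  d = 9: d(9) · σ(666/9) = 3 · 114 = 342
  d = 18: d(18) · σ(666/18) = 6 · 38 = 228
  d = 37: d(37) · σ(666/37) = 2 · 39 = 78
  d = 74: d(74) · σ(666/74) = 4 · 13 = 52
  d = 111: d(111) · σ(666/111) = 4 · 12 = 48
  d = 222: d(222) · σ(666/222) = 8 · 4 = 32
  d = 333: d(333) · σ(666/333) = 6 · 3 = 18
  d = 666: d(666) · σ(666/666) = 12 · 1 = 12
Summing: (d * σ)(666) = 1482 + 988 + 912 + 608 + 342 + 228 + 78 + 52 + 48 + 32 + 18 + 12 = 4800.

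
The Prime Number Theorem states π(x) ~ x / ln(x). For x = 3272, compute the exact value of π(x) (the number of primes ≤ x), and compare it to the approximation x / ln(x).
π(3272) = 462;  x/ln(x) ≈ 404.29;  relative error ≈ 12.49%.

Directly count primes up to 3272: π(3272) = 462. The PNT approximation gives 3272/ln(3272) ≈ 3272/8.09316 ≈ 404.29. Relative error (π(x) − x/ln(x)) / π(x) ≈ 12.49%; the approximation is known to undercount slightly (Li(x) is a better estimate).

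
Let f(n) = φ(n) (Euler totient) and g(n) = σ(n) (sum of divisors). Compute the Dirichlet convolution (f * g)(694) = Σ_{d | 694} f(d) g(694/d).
(φ * σ)(694) = 2776

Divisors of 694: [1, 2, 347, 694]. For each d | 694:
  d = 1: φ(1) · σ(694/1) = 1 · 1044 = 1044
  d = 2: φ(2) · σ(694/2) = 1 · 348 = 348
  d = 347: φ(347) · σ(694/347) = 346 · 3 = 1038
  d = 694: φ(694) · σ(694/694) = 346 · 1 = 346
Summing: (φ * σ)(694) = 1044 + 348 + 1038 + 346 = 2776.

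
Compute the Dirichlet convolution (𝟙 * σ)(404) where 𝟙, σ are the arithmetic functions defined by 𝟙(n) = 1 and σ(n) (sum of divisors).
(𝟙 * σ)(404) = 1133

Divisors of 404: [1, 2, 4, 101, 202, 404]. For each d | 404:
  d = 1: 𝟙(1) · σ(404/1) = 1 · 714 = 714
  d = 2: 𝟙(2) · σ(404/2) = 1 · 306 = 306
  d = 4: 𝟙(4) · σ(404/4) = 1 · 102 = 102
  d = 101: 𝟙(101) · σ(404/101) = 1 · 7 = 7
  d = 202: 𝟙(202) · σ(404/202) = 1 · 3 = 3
  d = 404: 𝟙(404) · σ(404/404) = 1 · 1 = 1
Summing: (𝟙 * σ)(404) = 714 + 306 + 102 + 7 + 3 + 1 = 1133.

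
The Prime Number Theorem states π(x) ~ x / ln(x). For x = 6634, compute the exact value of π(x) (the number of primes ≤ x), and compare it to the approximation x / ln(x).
π(6634) = 855;  x/ln(x) ≈ 753.87;  relative error ≈ 11.83%.

Directly count primes up to 6634: π(6634) = 855. The PNT approximation gives 6634/ln(6634) ≈ 6634/8.79996 ≈ 753.87. Relative error (π(x) − x/ln(x)) / π(x) ≈ 11.83%; the approximation is known to undercount slightly (Li(x) is a better estimate).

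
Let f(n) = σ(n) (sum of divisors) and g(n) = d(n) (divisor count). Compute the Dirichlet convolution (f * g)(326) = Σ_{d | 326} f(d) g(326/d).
(σ * d)(326) = 830

Divisors of 326: [1, 2, 163, 326]. For each d | 326:
  d = 1: σ(1) · d(326/1) = 1 · 4 = 4
  d = 2: σ(2) · d(326/2) = 3 · 2 = 6
  d = 163: σ(163) · d(326/163) = 164 · 2 = 328
  d = 326: σ(326) · d(326/326) = 492 · 1 = 492
Summing: (σ * d)(326) = 4 + 6 + 328 + 492 = 830.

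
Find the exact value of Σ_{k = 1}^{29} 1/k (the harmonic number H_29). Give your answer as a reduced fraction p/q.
H_29 = 9227046511387/2329089562800

Direct summation: H_29 = 1 + 1/2 + ... + 1/29. The least common denominator is lcm(1, ..., 29) = 2329089562800; over this denominator the numerator is 2329089562800 + 1164544781400 + 776363187600 + 582272390700 + 465817912560 + 388181593800 + 332727080400 + 291136195350 + 258787729200 + 232908956280 + 211735414800 + 194090796900 + 179160735600 + 166363540200 + 155272637520 + 145568097675 + 137005268400 + 129393864600 + 122583661200 + 116454478140 + 110909026800 + 105867707400 + 101264763600 + 97045398450 + 93163582512 + 89580367800 + 86262576400 + 83181770100 + 80313433200 = 9227046511387, so H_29 = 9227046511387/2329089562800 (already in lowest terms) ≈ 3.96165. (The PNT-adjacent estimate ln(29) + γ ≈ 3.94451 matches within O(1/n).)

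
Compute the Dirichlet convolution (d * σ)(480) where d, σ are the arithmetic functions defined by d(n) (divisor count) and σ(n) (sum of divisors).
(d * σ)(480) = 10512

Divisors of 480: [1, 2, 3, 4, 5, 6, 8, 10, 12, 15, 16, 20, 24, 30, 32, 40, 48, 60, 80, 96, 120, 160, 240, 480]. For each d | 480:
  d = 1: d(1) · σ(480/1) = 1 · 1512 = 1512
  d = 2: d(2) · σ(480/2) = 2 · 744 = 1488
  d = 3: d(3) · σ(480/3) = 2 · 378 = 756
  d = 4: d(4) · σ(480/4) = 3 · 360 = 1080
  d = 5: d(5) · σ(480/5) = 2 · 252 = 504
  d = 6: d(6) · σ(480/6) = 4 · 186 = 744
  d = 8: d(8) · σ(480/8) = 4 · 168 = 672
  d = 10: d(10) · σ(480/10) = 4 · 124 = 496
  d = 12: d(12) · σ(480/12) = 6 · 90 = 540
  d = 15: d(15) · σ(480/15) = 4 · 63 = 252
  d = 16: d(16) · σ(480/16) = 5 · 72 = 360
  d = 20: d(20) · σ(480/20) = 6 · 60 = 360
  d = 24: d(24) · σ(480/24) = 8 · 42 = 336
  d = 30: d(30) · σ(480/30) = 8 · 31 = 248
  d = 32: d(32) · σ(480/32) = 6 · 24 = 144
  d = 40: d(40) · σ(480/40) = 8 · 28 = 224
  d = 48: d(48) · σ(480/48) = 10 · 18 = 180
  d = 60: d(60) · σ(480/60) = 12 · 15 = 180
  d = 80: d(80) · σ(480/80) = 10 · 12 = 120
  d = 96: d(96) · σ(480/96) = 12 · 6 = 72
  d = 120: d(120) · σ(480/120) = 16 · 7 = 112
  d = 160: d(160) · σ(480/160) = 12 · 4 = 48
  d = 240: d(240) · σ(480/240) = 20 · 3 = 60
  d = 480: d(480) · σ(480/480) = 24 · 1 = 24
Summing: (d * σ)(480) = 1512 + 1488 + 756 + 1080 + 504 + 744 + 672 + 496 + 540 + 252 + 360 + 360 + 336 + 248 + 144 + 224 + 180 + 180 + 120 + 72 + 112 + 48 + 60 + 24 = 10512.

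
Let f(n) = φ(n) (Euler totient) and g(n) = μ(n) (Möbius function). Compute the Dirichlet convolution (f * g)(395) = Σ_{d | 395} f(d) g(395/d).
(φ * μ)(395) = 231

Divisors of 395: [1, 5, 79, 395]. For each d | 395:
  d = 1: φ(1) · μ(395/1) = 1 · 1 = 1
  d = 5: φ(5) · μ(395/5) = 4 · -1 = -4
  d = 79: φ(79) · μ(395/79) = 78 · -1 = -78
  d = 395: φ(395) · μ(395/395) = 312 · 1 = 312
Summing: (φ * μ)(395) = 1 + -4 + -78 + 312 = 231.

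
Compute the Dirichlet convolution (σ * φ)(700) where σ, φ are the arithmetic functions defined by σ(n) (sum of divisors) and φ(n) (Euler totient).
(σ * φ)(700) = 12600

Divisors of 700: [1, 2, 4, 5, 7, 10, 14, 20, 25, 28, 35, 50, 70, 100, 140, 175, 350, 700]. For each d | 700:
  d = 1: σ(1) · φ(700/1) = 1 · 240 = 240
  d = 2: σ(2) · φ(700/2) = 3 · 120 = 360
  d = 4: σ(4) · φ(700/4) = 7 · 120 = 840
  d = 5: σ(5) · φ(700/5) = 6 · 48 = 288
  d = 7: σ(7) · φ(700/7) = 8 · 40 = 320
  d = 10: σ(10) · φ(700/10) = 18 · 24 = 432
  d = 14: σ(14) · φ(700/14) = 24 · 20 = 480
  d = 20: σ(20) · φ(700/20) = 42 · 24 = 1008
  d = 25: σ(25) · φ(700/25) = 31 · 12 = 372
  d = 28: σ(28) · φ(700/28) = 56 · 20 = 1120
  d = 35: σ(35) · φ(700/35) = 48 · 8 = 384
  d = 50: σ(50) · φ(700/50) = 93 · 6 = 558
  d = 70: σ(70) · φ(700/70) = 144 · 4 = 576
  d = 100: σ(100) · φ(700/100) = 217 · 6 = 1302
  d = 140: σ(140) · φ(700/140) = 336 · 4 = 1344
  d = 175: σ(175) · φ(700/175) = 248 · 2 = 496
  d = 350: σ(350) · φ(700/350) = 744 · 1 = 744
  d = 700: σ(700) · φ(700/700) = 1736 · 1 = 1736
Summing: (σ * φ)(700) = 240 + 360 + 840 + 288 + 320 + 432 + 480 + 1008 + 372 + 1120 + 384 + 558 + 576 + 1302 + 1344 + 496 + 744 + 1736 = 12600.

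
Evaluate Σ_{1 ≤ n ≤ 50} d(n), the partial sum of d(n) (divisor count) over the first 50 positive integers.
Σ_{n ≤ 50} d(n) = 207

Compute d(n) for each 1 ≤ n ≤ 50: d(1) = 1, d(2) = 2, d(3) = 2, d(4) = 3, d(5) = 2, d(6) = 4, d(7) = 2, d(8) = 4, d(9) = 3, d(10) = 4, d(11) = 2, d(12) = 6, d(13) = 2, d(14) = 4, d(15) = 4, d(16) = 5, d(17) = 2, d(18) = 6, d(19) = 2, d(20) = 6, d(21) = 4, d(22) = 4, d(23) = 2, d(24) = 8, d(25) = 3, d(26) = 4, d(27) = 4, d(28) = 6, d(29) = 2, d(30) = 8, d(31) = 2, d(32) = 6, d(33) = 4, d(34) = 4, d(35) = 4, d(36) = 9, d(37) = 2, d(38) = 4, d(39) = 4, d(40) = 8, d(41) = 2, d(42) = 8, d(43) = 2, d(44) = 6, d(45) = 6, d(46) = 4, d(47) = 2, d(48) = 10, d(49) = 3, d(50) = 6. Summing all 50 values: 207. (Dirichlet's divisor formula: Σ_{n ≤ x} d(n) = x ln(x) + (2γ − 1) x + O(√x). For x = 50, the asymptotic estimate is ≈ 203.32.)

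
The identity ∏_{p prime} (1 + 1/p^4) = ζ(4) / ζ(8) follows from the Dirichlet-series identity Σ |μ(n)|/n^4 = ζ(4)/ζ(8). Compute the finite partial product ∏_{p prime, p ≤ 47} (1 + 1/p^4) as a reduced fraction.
∏ = 47811026860845170938198805915402199301066734558460286583378224128/44354583229145063659978971326989541656878007876738536067589135625

The primes p ≤ 47 are [2, 3, 5, 7, 11, 13, 17, 19, 23, 29, 31, 37, 41, 43, 47]. For each, (1 + 1/p^4) = (p^4 + 1)/p^4. Multiplying these fractions over p ∈ [2, 3, 5, 7, 11, 13, 17, 19, 23, 29, 31, 37, 41, 43, 47] gives 47811026860845170938198805915402199301066734558460286583378224128/44354583229145063659978971326989541656878007876738536067589135625. (In the limit P → ∞ this tends to ζ(4)/ζ(8).)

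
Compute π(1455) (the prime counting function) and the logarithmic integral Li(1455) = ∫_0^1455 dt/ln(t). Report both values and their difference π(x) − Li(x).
π(1455) = 231;  Li(1455) ≈ 241.65;  π(x) − Li(x) ≈ -10.65.

Direct count of primes ≤ 1455 gives π(1455) = 231. Numerical evaluation of the logarithmic integral gives Li(1455) ≈ 241.65. The difference π(x) − Li(x) ≈ -10.65 is typically negative for small/moderate x (Li(x) overestimates), though Littlewood's theorem shows this sign changes infinitely often.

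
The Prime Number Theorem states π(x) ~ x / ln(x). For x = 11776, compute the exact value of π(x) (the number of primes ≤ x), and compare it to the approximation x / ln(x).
π(11776) = 1409;  x/ln(x) ≈ 1256.26;  relative error ≈ 10.84%.

Directly count primes up to 11776: π(11776) = 1409. The PNT approximation gives 11776/ln(11776) ≈ 11776/9.37382 ≈ 1256.26. Relative error (π(x) − x/ln(x)) / π(x) ≈ 10.84%; the approximation is known to undercount slightly (Li(x) is a better estimate).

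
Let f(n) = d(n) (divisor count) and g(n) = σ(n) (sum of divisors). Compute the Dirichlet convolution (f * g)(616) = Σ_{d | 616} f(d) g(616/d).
(d * σ)(616) = 5880

Divisors of 616: [1, 2, 4, 7, 8, 11, 14, 22, 28, 44, 56, 77, 88, 154, 308, 616]. For each d | 616:
  d = 1: d(1) · σ(616/1) = 1 · 1440 = 1440
  d = 2: d(2) · σ(616/2) = 2 · 672 = 1344
  d = 4: d(4) · σ(616/4) = 3 · 288 = 864
  d = 7: d(7) · σ(616/7) = 2 · 180 = 360
  d = 8: d(8) · σ(616/8) = 4 · 96 = 384
  d = 11: d(11) · σ(616/11) = 2 · 120 = 240
  d = 14: d(14) · σ(616/14) = 4 · 84 = 336
  d = 22: d(22) · σ(616/22) = 4 · 56 = 224
  d = 28: d(28) · σ(616/28) = 6 · 36 = 216
  d = 44: d(44) · σ(616/44) = 6 · 24 = 144
  d = 56: d(56) · σ(616/56) = 8 · 12 = 96
  d = 77: d(77) · σ(616/77) = 4 · 15 = 60
  d = 88: d(88) · σ(616/88) = 8 · 8 = 64
  d = 154: d(154) · σ(616/154) = 8 · 7 = 56
  d = 308: d(308) · σ(616/308) = 12 · 3 = 36
  d = 616: d(616) · σ(616/616) = 16 · 1 = 16
Summing: (d * σ)(616) = 1440 + 1344 + 864 + 360 + 384 + 240 + 336 + 224 + 216 + 144 + 96 + 60 + 64 + 56 + 36 + 16 = 5880.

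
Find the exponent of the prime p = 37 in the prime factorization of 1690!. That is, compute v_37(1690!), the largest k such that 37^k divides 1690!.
v_37(1690!) = 46

Legendre's formula: v_p(n!) = Σ_{k ≥ 1} ⌊n / p^k⌋. For p = 37, n = 1690, the terms are:
  ⌊1690/37^1⌋ = ⌊1690/37⌋ = 45
  ⌊1690/37^2⌋ = ⌊1690/1369⌋ = 1
(the next term ⌊1690/37^3⌋ = 0, terminating the sum). Summing: v_37(1690!) = 45 + 1 = 46.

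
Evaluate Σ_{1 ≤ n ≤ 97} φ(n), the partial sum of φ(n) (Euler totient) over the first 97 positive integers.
Σ_{n ≤ 97} φ(n) = 2902

Compute φ(n) for each 1 ≤ n ≤ 97: φ(1) = 1, φ(2) = 1, φ(3) = 2, φ(4) = 2, φ(5) = 4, φ(6) = 2, φ(7) = 6, φ(8) = 4, φ(9) = 6, φ(10) = 4, φ(11) = 10, φ(12) = 4, φ(13) = 12, φ(14) = 6, φ(15) = 8, φ(16) = 8, φ(17) = 16, φ(18) = 6, φ(19) = 18, φ(20) = 8, φ(21) = 12, φ(22) = 10, φ(23) = 22, φ(24) = 8, φ(25) = 20, φ(26) = 12, φ(27) = 18, φ(28) = 12, φ(29) = 28, φ(30) = 8, φ(31) = 30, φ(32) = 16, φ(33) = 20, φ(34) = 16, φ(35) = 24, φ(36) = 12, φ(37) = 36, φ(38) = 18, φ(39) = 24, φ(40) = 16, φ(41) = 40, φ(42) = 12, φ(43) = 42, φ(44) = 20, φ(45) = 24, φ(46) = 22, φ(47) = 46, φ(48) = 16, φ(49) = 42, φ(50) = 20, φ(51) = 32, φ(52) = 24, φ(53) = 52, φ(54) = 18, φ(55) = 40, φ(56) = 24, φ(57) = 36, φ(58) = 28, φ(59) = 58, φ(60) = 16, φ(61) = 60, φ(62) = 30, φ(63) = 36, φ(64) = 32, φ(65) = 48, φ(66) = 20, φ(67) = 66, φ(68) = 32, φ(69) = 44, φ(70) = 24, φ(71) = 70, φ(72) = 24, φ(73) = 72, φ(74) = 36, φ(75) = 40, φ(76) = 36, φ(77) = 60, φ(78) = 24, φ(79) = 78, φ(80) = 32, φ(81) = 54, φ(82) = 40, φ(83) = 82, φ(84) = 24, φ(85) = 64, φ(86) = 42, φ(87) = 56, φ(88) = 40, φ(89) = 88, φ(90) = 24, φ(91) = 72, φ(92) = 44, φ(93) = 60, φ(94) = 46, φ(95) = 72, φ(96) = 32, φ(97) = 96. Summing all 97 values: 2902. (Average order: Σ_{n ≤ x} φ(n) ~ (3/π²) x². For x = 97, (3/π²)·97² ≈ 2859.99.)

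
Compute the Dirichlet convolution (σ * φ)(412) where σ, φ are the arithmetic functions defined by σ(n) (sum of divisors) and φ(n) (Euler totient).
(σ * φ)(412) = 2472

Divisors of 412: [1, 2, 4, 103, 206, 412]. For each d | 412:
  d = 1: σ(1) · φ(412/1) = 1 · 204 = 204
  d = 2: σ(2) · φ(412/2) = 3 · 102 = 306
  d = 4: σ(4) · φ(412/4) = 7 · 102 = 714
  d = 103: σ(103) · φ(412/103) = 104 · 2 = 208
  d = 206: σ(206) · φ(412/206) = 312 · 1 = 312
  d = 412: σ(412) · φ(412/412) = 728 · 1 = 728
Summing: (σ * φ)(412) = 204 + 306 + 714 + 208 + 312 + 728 = 2472.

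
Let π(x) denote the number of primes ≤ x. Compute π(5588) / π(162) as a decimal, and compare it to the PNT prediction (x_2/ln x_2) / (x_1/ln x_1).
π(5588)/π(162) = 737/37 ≈ 19.9189;  PNT prediction ≈ 20.3388.

π(162) = 37 and π(5588) = 737, so π(5588)/π(162) ≈ 19.9189. The PNT-predicted ratio is (5588/ln(5588)) / (162/ln(162)) ≈ 20.3388. The two agree to within a few percent, as expected.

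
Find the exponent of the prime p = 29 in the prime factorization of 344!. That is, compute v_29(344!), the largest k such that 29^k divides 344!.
v_29(344!) = 11

Legendre's formula: v_p(n!) = Σ_{k ≥ 1} ⌊n / p^k⌋. For p = 29, n = 344, the terms are:
  ⌊344/29^1⌋ = ⌊344/29⌋ = 11
(the next term ⌊344/29^2⌋ = 0, terminating the sum). Summing: v_29(344!) = 11 = 11.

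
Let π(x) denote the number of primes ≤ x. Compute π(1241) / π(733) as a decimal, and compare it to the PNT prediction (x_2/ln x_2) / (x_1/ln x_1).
π(1241)/π(733) = 203/130 ≈ 1.5615;  PNT prediction ≈ 1.5679.

π(733) = 130 and π(1241) = 203, so π(1241)/π(733) ≈ 1.5615. The PNT-predicted ratio is (1241/ln(1241)) / (733/ln(733)) ≈ 1.5679. The two agree to within a few percent, as expected.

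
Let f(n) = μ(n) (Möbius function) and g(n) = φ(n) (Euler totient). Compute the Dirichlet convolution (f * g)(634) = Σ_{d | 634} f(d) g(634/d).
(μ * φ)(634) = 0

Divisors of 634: [1, 2, 317, 634]. For each d | 634:
  d = 1: μ(1) · φ(634/1) = 1 · 316 = 316
  d = 2: μ(2) · φ(634/2) = -1 · 316 = -316
  d = 317: μ(317) · φ(634/317) = -1 · 1 = -1
  d = 634: μ(634) · φ(634/634) = 1 · 1 = 1
Summing: (μ * φ)(634) = 316 + -316 + -1 + 1 = 0.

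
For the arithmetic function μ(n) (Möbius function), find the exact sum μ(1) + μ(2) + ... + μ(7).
Σ_{n ≤ 7} μ(n) = -2

Compute μ(n) for each 1 ≤ n ≤ 7: μ(1) = 1, μ(2) = -1, μ(3) = -1, μ(4) = 0, μ(5) = -1, μ(6) = 1, μ(7) = -1. Summing all 7 values: -2. (Mertens function M(x) = Σ_{n ≤ x} μ(n); on average M(x) should be small (PNT ⟺ M(x) = o(x)).)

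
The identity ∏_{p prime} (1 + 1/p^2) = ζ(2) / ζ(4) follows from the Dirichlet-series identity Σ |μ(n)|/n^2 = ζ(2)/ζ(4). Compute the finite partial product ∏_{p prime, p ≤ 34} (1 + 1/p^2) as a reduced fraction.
∏ = 7292191856800000/4827887490090357

The primes p ≤ 34 are [2, 3, 5, 7, 11, 13, 17, 19, 23, 29, 31]. For each, (1 + 1/p^2) = (p^2 + 1)/p^2. Multiplying these fractions over p ∈ [2, 3, 5, 7, 11, 13, 17, 19, 23, 29, 31] gives 7292191856800000/4827887490090357. (In the limit P → ∞ this tends to ζ(2)/ζ(4).)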